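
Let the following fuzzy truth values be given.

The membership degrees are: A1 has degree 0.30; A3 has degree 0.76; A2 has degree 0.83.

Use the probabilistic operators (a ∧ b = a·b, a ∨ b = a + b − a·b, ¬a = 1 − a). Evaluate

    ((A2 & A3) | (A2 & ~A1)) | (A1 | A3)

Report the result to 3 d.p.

A2 & A3 = a·b on (0.8300, 0.7600) = 0.6308
~A1 = 1 − 0.3000 = 0.7000
A2 & ~A1 = a·b on (0.8300, 0.7000) = 0.5810
(A2 & A3) | (A2 & ~A1) = a + b − a·b on (0.6308, 0.5810) = 0.8453
A1 | A3 = a + b − a·b on (0.3000, 0.7600) = 0.8320
((A2 & A3) | (A2 & ~A1)) | (A1 | A3) = a + b − a·b on (0.8453, 0.8320) = 0.9740

0.974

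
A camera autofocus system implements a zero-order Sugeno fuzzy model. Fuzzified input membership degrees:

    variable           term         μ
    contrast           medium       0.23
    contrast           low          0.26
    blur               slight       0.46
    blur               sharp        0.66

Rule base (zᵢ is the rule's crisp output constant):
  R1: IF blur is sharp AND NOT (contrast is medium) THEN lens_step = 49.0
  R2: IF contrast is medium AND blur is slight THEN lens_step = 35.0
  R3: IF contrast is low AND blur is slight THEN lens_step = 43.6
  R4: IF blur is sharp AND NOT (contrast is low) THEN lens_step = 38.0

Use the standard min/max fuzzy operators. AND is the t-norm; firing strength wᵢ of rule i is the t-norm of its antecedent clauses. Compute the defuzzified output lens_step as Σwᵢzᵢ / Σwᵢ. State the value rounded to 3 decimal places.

R1 (z=49.0): sharp=0.66, ¬medium=1−0.23=0.77; AND[min(a, b)] → w = 0.66
R2 (z=35.0): medium=0.23, slight=0.46; AND[min(a, b)] → w = 0.23
R3 (z=43.6): low=0.26, slight=0.46; AND[min(a, b)] → w = 0.26
R4 (z=38.0): sharp=0.66, ¬low=1−0.26=0.74; AND[min(a, b)] → w = 0.66
Weighted average = (0.66·49.0 + 0.23·35.0 + 0.26·43.6 + 0.66·38.0) / (0.66 + 0.23 + 0.26 + 0.66)
  = 76.8060 / 1.8100 = 42.434

42.434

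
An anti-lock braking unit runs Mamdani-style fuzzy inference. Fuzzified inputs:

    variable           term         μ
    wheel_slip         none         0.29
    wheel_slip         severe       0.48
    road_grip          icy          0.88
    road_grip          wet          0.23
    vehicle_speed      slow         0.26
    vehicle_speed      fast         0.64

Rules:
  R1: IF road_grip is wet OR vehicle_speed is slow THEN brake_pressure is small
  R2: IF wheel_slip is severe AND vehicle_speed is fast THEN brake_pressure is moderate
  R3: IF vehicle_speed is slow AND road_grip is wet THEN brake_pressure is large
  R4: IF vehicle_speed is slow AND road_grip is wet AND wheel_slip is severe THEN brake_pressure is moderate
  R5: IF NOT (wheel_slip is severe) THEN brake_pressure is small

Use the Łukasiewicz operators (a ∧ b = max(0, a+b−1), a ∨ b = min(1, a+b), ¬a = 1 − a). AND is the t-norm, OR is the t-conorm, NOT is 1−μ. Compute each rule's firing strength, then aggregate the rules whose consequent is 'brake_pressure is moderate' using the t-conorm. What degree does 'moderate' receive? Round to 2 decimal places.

0.12

R1: wet=0.23, slow=0.26; OR[min(1, a+b)] → w = 0.49
R2: severe=0.48, fast=0.64; AND[max(0, a+b−1)] → w = 0.12
R3: slow=0.26, wet=0.23; AND[max(0, a+b−1)] → w = 0.00
R4: slow=0.26, wet=0.23, severe=0.48; AND[max(0, a+b−1)] → w = 0.00
R5: ¬severe=1−0.48=0.52 → w = 0.52
Rules with consequent 'moderate': {R2, R4} → strengths 0.12, 0.00
Aggregate via t-conorm [min(1, a+b)]: 0.12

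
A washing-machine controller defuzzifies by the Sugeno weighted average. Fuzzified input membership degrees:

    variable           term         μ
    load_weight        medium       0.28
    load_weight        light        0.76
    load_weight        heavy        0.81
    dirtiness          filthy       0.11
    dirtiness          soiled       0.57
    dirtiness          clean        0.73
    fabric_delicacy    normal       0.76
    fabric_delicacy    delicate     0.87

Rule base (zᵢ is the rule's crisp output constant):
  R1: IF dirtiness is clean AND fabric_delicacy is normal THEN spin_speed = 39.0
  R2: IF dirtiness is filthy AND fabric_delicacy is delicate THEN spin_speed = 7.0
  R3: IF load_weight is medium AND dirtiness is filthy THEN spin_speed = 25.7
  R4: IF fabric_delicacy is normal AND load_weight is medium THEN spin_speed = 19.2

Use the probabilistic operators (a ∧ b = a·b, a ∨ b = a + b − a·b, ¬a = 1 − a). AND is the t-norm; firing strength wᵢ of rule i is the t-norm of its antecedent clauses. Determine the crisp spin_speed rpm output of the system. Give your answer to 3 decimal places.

30.404

R1 (z=39.0): clean=0.73, normal=0.76; AND[a·b] → w = 0.5548
R2 (z=7.0): filthy=0.11, delicate=0.87; AND[a·b] → w = 0.0957
R3 (z=25.7): medium=0.28, filthy=0.11; AND[a·b] → w = 0.0308
R4 (z=19.2): normal=0.76, medium=0.28; AND[a·b] → w = 0.2128
Weighted average = (0.5548·39.0 + 0.0957·7.0 + 0.0308·25.7 + 0.2128·19.2) / (0.5548 + 0.0957 + 0.0308 + 0.2128)
  = 27.1844 / 0.8941 = 30.404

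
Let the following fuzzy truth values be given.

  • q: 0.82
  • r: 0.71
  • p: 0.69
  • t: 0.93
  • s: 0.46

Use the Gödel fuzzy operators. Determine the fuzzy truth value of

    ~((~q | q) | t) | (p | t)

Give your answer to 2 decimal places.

0.93

~q = 1 − 0.82 = 0.18
~q | q = max(a, b) on (0.18, 0.82) = 0.82
(~q | q) | t = max(a, b) on (0.82, 0.93) = 0.93
~((~q | q) | t) = 1 − 0.93 = 0.07
p | t = max(a, b) on (0.69, 0.93) = 0.93
~((~q | q) | t) | (p | t) = max(a, b) on (0.07, 0.93) = 0.93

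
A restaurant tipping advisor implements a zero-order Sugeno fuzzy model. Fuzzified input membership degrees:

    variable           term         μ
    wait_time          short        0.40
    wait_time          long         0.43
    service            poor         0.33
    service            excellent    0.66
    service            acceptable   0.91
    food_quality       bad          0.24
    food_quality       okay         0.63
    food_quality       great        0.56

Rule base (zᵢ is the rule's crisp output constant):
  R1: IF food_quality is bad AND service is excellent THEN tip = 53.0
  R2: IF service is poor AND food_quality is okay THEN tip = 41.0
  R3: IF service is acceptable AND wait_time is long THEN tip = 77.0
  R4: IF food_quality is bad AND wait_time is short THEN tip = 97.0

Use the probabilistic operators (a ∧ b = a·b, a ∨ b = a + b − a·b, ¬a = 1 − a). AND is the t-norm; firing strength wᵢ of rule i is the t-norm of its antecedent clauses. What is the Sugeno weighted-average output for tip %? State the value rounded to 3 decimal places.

66.028

R1 (z=53.0): bad=0.24, excellent=0.66; AND[a·b] → w = 0.1584
R2 (z=41.0): poor=0.33, okay=0.63; AND[a·b] → w = 0.2079
R3 (z=77.0): acceptable=0.91, long=0.43; AND[a·b] → w = 0.3913
R4 (z=97.0): bad=0.24, short=0.40; AND[a·b] → w = 0.0960
Weighted average = (0.1584·53.0 + 0.2079·41.0 + 0.3913·77.0 + 0.0960·97.0) / (0.1584 + 0.2079 + 0.3913 + 0.0960)
  = 56.3612 / 0.8536 = 66.028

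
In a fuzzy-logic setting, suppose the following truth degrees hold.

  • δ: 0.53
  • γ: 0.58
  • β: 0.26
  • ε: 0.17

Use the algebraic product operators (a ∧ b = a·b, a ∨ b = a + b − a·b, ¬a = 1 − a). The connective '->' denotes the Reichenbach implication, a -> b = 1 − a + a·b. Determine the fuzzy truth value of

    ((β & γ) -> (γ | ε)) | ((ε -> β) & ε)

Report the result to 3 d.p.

β & γ = a·b on (0.2600, 0.5800) = 0.1508
γ | ε = a + b − a·b on (0.5800, 0.1700) = 0.6514
(β & γ) -> (γ | ε)  [Reichenbach: 1 − a + a·b] with a=0.1508, b=0.6514 → 0.9474
ε -> β  [Reichenbach: 1 − a + a·b] with a=0.1700, b=0.2600 → 0.8742
(ε -> β) & ε = a·b on (0.8742, 0.1700) = 0.1486
((β & γ) -> (γ | ε)) | ((ε -> β) & ε) = a + b − a·b on (0.9474, 0.1486) = 0.9552

0.955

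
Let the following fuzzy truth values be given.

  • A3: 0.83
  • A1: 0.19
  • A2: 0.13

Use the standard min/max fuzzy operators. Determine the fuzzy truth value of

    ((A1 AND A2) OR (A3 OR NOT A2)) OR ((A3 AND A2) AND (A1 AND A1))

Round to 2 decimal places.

A1 AND A2 = min(a, b) on (0.19, 0.13) = 0.13
NOT A2 = 1 − 0.13 = 0.87
A3 OR NOT A2 = max(a, b) on (0.83, 0.87) = 0.87
(A1 AND A2) OR (A3 OR NOT A2) = max(a, b) on (0.13, 0.87) = 0.87
A3 AND A2 = min(a, b) on (0.83, 0.13) = 0.13
A1 AND A1 = min(a, b) on (0.19, 0.19) = 0.19
(A3 AND A2) AND (A1 AND A1) = min(a, b) on (0.13, 0.19) = 0.13
((A1 AND A2) OR (A3 OR NOT A2)) OR ((A3 AND A2) AND (A1 AND A1)) = max(a, b) on (0.87, 0.13) = 0.87

0.87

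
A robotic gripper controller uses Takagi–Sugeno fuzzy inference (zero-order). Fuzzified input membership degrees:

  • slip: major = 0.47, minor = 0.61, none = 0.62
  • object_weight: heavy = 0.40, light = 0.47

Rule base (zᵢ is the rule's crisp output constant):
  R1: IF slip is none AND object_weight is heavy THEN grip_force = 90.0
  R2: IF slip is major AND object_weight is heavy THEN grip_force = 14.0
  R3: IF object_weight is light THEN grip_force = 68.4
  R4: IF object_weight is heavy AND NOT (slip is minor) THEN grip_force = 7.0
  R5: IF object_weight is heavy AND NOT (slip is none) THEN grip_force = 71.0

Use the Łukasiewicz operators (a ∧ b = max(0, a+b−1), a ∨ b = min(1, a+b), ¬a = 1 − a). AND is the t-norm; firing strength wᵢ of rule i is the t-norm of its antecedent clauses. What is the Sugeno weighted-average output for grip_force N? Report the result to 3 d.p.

R1 (z=90.0): none=0.62, heavy=0.40; AND[max(0, a+b−1)] → w = 0.02
R2 (z=14.0): major=0.47, heavy=0.40; AND[max(0, a+b−1)] → w = 0.00
R3 (z=68.4): light=0.47 → w = 0.47
R4 (z=7.0): heavy=0.40, ¬minor=1−0.61=0.39; AND[max(0, a+b−1)] → w = 0.00
R5 (z=71.0): heavy=0.40, ¬none=1−0.62=0.38; AND[max(0, a+b−1)] → w = 0.00
Weighted average = (0.02·90.0 + 0.00·14.0 + 0.47·68.4 + 0.00·7.0 + 0.00·71.0) / (0.02 + 0.00 + 0.47 + 0.00 + 0.00)
  = 33.9480 / 0.4900 = 69.282

69.282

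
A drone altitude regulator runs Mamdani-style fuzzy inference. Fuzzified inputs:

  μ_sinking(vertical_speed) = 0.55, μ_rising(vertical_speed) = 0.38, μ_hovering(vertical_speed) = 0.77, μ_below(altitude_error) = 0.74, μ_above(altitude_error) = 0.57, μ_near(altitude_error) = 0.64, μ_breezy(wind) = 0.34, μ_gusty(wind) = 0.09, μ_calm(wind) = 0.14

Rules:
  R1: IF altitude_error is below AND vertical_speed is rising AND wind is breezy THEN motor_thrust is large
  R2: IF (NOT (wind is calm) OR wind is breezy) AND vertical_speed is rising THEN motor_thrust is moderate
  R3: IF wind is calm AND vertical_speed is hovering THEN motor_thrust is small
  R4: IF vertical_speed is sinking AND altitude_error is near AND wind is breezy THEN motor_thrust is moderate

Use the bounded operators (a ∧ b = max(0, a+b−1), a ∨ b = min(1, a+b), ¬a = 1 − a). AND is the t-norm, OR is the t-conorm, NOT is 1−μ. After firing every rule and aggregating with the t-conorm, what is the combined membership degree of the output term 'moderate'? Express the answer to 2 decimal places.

0.38

R1: below=0.74, rising=0.38, breezy=0.34; AND[max(0, a+b−1)] → w = 0.00
R2: (¬calm=1−0.14=0.86 OR breezy=0.34) = 1.00; AND[max(0, a+b−1)] with rising=0.38 → w = 0.38
R3: calm=0.14, hovering=0.77; AND[max(0, a+b−1)] → w = 0.00
R4: sinking=0.55, near=0.64, breezy=0.34; AND[max(0, a+b−1)] → w = 0.00
Rules with consequent 'moderate': {R2, R4} → strengths 0.38, 0.00
Aggregate via t-conorm [min(1, a+b)]: 0.38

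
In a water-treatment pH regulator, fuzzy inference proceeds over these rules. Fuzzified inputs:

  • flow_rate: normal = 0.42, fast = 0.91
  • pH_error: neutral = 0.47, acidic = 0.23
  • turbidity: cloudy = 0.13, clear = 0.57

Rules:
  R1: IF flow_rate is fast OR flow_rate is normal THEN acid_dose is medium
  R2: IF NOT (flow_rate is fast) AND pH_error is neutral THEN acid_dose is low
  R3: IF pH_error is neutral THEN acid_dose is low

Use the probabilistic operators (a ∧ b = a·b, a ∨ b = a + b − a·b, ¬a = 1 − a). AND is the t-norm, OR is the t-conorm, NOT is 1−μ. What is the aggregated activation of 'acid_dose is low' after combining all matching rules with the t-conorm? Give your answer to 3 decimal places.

R1: fast=0.91, normal=0.42; OR[a + b − a·b] → w = 0.9478
R2: ¬fast=1−0.91=0.09, neutral=0.47; AND[a·b] → w = 0.0423
R3: neutral=0.47 → w = 0.4700
Rules with consequent 'low': {R2, R3} → strengths 0.0423, 0.4700
Aggregate via t-conorm [a + b − a·b]: 0.4924

0.492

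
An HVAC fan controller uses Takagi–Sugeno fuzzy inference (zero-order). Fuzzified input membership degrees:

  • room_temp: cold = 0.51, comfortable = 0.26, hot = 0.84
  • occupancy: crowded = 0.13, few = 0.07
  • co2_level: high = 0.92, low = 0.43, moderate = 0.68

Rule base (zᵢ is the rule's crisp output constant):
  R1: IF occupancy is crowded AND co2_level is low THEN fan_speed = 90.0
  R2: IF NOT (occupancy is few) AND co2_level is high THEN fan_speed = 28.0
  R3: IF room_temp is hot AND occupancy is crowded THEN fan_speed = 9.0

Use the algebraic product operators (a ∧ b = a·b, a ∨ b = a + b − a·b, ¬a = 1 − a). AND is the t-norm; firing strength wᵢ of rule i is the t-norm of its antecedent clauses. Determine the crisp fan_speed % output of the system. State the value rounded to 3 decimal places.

29.363

R1 (z=90.0): crowded=0.13, low=0.43; AND[a·b] → w = 0.0559
R2 (z=28.0): ¬few=1−0.07=0.93, high=0.92; AND[a·b] → w = 0.8556
R3 (z=9.0): hot=0.84, crowded=0.13; AND[a·b] → w = 0.1092
Weighted average = (0.0559·90.0 + 0.8556·28.0 + 0.1092·9.0) / (0.0559 + 0.8556 + 0.1092)
  = 29.9706 / 1.0207 = 29.363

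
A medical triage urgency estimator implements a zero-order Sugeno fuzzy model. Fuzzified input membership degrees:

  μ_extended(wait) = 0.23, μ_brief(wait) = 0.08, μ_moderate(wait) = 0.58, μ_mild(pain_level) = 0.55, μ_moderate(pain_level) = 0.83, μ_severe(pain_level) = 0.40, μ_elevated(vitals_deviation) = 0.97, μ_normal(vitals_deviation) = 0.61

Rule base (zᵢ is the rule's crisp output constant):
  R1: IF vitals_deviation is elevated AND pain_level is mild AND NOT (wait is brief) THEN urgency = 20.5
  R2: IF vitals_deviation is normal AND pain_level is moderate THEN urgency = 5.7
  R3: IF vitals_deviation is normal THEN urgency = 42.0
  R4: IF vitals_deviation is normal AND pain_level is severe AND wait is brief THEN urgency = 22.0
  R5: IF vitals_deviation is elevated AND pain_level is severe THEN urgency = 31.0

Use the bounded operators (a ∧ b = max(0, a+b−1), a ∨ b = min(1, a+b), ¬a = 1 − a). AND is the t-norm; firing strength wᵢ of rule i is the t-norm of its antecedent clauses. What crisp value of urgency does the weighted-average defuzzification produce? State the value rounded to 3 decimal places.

26.139

R1 (z=20.5): elevated=0.97, mild=0.55, ¬brief=1−0.08=0.92; AND[max(0, a+b−1)] → w = 0.44
R2 (z=5.7): normal=0.61, moderate=0.83; AND[max(0, a+b−1)] → w = 0.44
R3 (z=42.0): normal=0.61 → w = 0.61
R4 (z=22.0): normal=0.61, severe=0.40, brief=0.08; AND[max(0, a+b−1)] → w = 0.00
R5 (z=31.0): elevated=0.97, severe=0.40; AND[max(0, a+b−1)] → w = 0.37
Weighted average = (0.44·20.5 + 0.44·5.7 + 0.61·42.0 + 0.00·22.0 + 0.37·31.0) / (0.44 + 0.44 + 0.61 + 0.00 + 0.37)
  = 48.6180 / 1.8600 = 26.139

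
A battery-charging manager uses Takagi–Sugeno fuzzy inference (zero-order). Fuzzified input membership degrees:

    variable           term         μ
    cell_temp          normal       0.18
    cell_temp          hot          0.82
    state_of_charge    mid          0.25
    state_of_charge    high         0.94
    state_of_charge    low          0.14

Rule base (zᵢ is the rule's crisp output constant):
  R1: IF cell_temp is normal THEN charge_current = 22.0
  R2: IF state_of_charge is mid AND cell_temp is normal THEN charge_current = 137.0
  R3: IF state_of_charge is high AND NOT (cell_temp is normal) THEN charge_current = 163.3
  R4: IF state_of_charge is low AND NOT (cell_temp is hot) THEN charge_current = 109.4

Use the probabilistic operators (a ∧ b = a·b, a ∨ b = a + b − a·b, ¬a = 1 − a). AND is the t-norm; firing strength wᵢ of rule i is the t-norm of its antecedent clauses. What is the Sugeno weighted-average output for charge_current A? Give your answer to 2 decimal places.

R1 (z=22.0): normal=0.18 → w = 0.1800
R2 (z=137.0): mid=0.25, normal=0.18; AND[a·b] → w = 0.0450
R3 (z=163.3): high=0.94, ¬normal=1−0.18=0.82; AND[a·b] → w = 0.7708
R4 (z=109.4): low=0.14, ¬hot=1−0.82=0.18; AND[a·b] → w = 0.0252
Weighted average = (0.1800·22.0 + 0.0450·137.0 + 0.7708·163.3 + 0.0252·109.4) / (0.1800 + 0.0450 + 0.7708 + 0.0252)
  = 138.7535 / 1.0210 = 135.90

135.90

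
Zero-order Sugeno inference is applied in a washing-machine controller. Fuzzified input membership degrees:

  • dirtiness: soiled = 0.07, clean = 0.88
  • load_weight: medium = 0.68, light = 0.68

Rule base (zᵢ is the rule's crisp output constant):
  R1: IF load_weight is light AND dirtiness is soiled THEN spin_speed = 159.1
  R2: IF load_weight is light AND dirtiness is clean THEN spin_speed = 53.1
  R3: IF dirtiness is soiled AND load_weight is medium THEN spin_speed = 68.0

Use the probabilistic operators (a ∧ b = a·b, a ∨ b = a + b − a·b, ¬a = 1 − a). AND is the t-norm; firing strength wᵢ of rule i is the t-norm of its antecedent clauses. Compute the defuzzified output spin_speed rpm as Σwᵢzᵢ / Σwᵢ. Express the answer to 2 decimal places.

61.40

R1 (z=159.1): light=0.68, soiled=0.07; AND[a·b] → w = 0.0476
R2 (z=53.1): light=0.68, clean=0.88; AND[a·b] → w = 0.5984
R3 (z=68.0): soiled=0.07, medium=0.68; AND[a·b] → w = 0.0476
Weighted average = (0.0476·159.1 + 0.5984·53.1 + 0.0476·68.0) / (0.0476 + 0.5984 + 0.0476)
  = 42.5850 / 0.6936 = 61.40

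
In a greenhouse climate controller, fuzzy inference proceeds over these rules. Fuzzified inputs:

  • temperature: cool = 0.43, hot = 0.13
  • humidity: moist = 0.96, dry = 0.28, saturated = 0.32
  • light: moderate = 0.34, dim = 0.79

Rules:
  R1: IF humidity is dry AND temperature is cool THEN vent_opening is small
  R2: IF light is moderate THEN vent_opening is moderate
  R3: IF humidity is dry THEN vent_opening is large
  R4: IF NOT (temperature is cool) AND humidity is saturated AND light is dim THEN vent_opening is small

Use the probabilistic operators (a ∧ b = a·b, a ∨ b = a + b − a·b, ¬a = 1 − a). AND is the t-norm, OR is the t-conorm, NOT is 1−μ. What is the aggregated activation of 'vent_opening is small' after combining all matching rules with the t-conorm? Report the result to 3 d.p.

R1: dry=0.28, cool=0.43; AND[a·b] → w = 0.1204
R2: moderate=0.34 → w = 0.3400
R3: dry=0.28 → w = 0.2800
R4: ¬cool=1−0.43=0.57, saturated=0.32, dim=0.79; AND[a·b] → w = 0.1441
Rules with consequent 'small': {R1, R4} → strengths 0.1204, 0.1441
Aggregate via t-conorm [a + b − a·b]: 0.2471

0.247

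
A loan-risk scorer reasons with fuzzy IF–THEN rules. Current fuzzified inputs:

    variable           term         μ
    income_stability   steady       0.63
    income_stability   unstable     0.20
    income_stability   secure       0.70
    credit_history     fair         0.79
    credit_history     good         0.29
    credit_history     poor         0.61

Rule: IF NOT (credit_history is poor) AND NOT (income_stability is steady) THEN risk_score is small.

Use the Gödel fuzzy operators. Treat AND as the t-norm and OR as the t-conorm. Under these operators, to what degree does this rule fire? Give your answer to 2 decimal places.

firing strength: ¬poor=1−0.61=0.39, ¬steady=1−0.63=0.37; AND[min(a, b)] → w = 0.37

0.37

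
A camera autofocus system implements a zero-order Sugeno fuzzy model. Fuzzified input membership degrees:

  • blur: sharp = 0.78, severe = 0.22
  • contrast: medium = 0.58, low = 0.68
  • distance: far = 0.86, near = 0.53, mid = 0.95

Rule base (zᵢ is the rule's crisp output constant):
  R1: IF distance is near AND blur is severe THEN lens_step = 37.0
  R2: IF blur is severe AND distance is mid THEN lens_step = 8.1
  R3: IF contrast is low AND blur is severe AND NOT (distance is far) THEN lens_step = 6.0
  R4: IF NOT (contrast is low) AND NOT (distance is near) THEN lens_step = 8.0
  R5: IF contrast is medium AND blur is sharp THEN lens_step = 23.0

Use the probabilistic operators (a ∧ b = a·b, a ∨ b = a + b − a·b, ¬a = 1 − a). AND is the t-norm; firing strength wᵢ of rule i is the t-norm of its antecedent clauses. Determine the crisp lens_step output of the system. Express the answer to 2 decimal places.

R1 (z=37.0): near=0.53, severe=0.22; AND[a·b] → w = 0.1166
R2 (z=8.1): severe=0.22, mid=0.95; AND[a·b] → w = 0.2090
R3 (z=6.0): low=0.68, severe=0.22, ¬far=1−0.86=0.14; AND[a·b] → w = 0.0209
R4 (z=8.0): ¬low=1−0.68=0.32, ¬near=1−0.53=0.47; AND[a·b] → w = 0.1504
R5 (z=23.0): medium=0.58, sharp=0.78; AND[a·b] → w = 0.4524
Weighted average = (0.1166·37.0 + 0.2090·8.1 + 0.0209·6.0 + 0.1504·8.0 + 0.4524·23.0) / (0.1166 + 0.2090 + 0.0209 + 0.1504 + 0.4524)
  = 17.7412 / 0.9493 = 18.69

18.69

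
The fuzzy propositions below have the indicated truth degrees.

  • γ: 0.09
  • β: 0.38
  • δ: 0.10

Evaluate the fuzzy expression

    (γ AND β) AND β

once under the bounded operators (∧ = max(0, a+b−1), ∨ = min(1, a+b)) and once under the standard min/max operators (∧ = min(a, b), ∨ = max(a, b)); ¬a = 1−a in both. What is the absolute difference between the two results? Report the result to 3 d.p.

Under bounded:
  γ AND β = max(0, a+b−1) on (0.09, 0.38) = 0.00
  (γ AND β) AND β = max(0, a+b−1) on (0.00, 0.38) = 0.00
  → value = 0.0000
Under standard min/max:
  γ AND β = min(a, b) on (0.09, 0.38) = 0.09
  (γ AND β) AND β = min(a, b) on (0.09, 0.38) = 0.09
  → value = 0.0900
|0.0000 − 0.0900| = 0.090

0.090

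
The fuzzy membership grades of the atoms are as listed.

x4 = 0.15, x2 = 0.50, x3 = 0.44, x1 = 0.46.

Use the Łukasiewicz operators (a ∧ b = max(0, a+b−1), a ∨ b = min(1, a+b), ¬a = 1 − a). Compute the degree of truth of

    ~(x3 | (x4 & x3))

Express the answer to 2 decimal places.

0.56

x4 & x3 = max(0, a+b−1) on (0.15, 0.44) = 0.00
x3 | (x4 & x3) = min(1, a+b) on (0.44, 0.00) = 0.44
~(x3 | (x4 & x3)) = 1 − 0.44 = 0.56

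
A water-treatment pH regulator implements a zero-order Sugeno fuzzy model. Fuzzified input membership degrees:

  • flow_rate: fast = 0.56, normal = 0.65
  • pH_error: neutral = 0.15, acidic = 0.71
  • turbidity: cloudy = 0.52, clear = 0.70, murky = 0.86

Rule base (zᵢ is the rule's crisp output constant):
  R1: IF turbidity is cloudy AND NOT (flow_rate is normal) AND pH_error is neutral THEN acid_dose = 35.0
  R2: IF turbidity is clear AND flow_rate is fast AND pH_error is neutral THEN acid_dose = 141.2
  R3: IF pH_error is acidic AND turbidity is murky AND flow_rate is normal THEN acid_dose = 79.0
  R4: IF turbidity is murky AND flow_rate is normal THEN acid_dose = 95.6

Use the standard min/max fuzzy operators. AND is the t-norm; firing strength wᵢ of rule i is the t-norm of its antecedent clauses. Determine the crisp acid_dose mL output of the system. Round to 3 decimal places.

R1 (z=35.0): cloudy=0.52, ¬normal=1−0.65=0.35, neutral=0.15; AND[min(a, b)] → w = 0.15
R2 (z=141.2): clear=0.70, fast=0.56, neutral=0.15; AND[min(a, b)] → w = 0.15
R3 (z=79.0): acidic=0.71, murky=0.86, normal=0.65; AND[min(a, b)] → w = 0.65
R4 (z=95.6): murky=0.86, normal=0.65; AND[min(a, b)] → w = 0.65
Weighted average = (0.15·35.0 + 0.15·141.2 + 0.65·79.0 + 0.65·95.6) / (0.15 + 0.15 + 0.65 + 0.65)
  = 139.9200 / 1.6000 = 87.450

87.450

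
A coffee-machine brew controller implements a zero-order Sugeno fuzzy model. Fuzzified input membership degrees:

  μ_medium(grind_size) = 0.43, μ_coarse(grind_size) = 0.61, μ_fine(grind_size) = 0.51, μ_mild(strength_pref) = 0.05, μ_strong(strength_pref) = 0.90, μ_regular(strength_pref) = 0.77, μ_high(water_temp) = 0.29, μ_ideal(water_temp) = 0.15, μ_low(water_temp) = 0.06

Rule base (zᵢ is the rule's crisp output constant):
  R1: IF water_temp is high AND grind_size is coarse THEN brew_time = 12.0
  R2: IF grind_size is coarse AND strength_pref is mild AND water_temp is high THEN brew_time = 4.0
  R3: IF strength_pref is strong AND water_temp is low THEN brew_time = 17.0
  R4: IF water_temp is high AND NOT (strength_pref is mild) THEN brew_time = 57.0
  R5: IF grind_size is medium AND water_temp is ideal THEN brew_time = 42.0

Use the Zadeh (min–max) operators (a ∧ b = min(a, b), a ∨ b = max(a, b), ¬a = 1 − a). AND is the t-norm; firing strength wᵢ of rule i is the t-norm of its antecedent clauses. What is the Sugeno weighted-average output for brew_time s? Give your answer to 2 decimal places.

32.77

R1 (z=12.0): high=0.29, coarse=0.61; AND[min(a, b)] → w = 0.29
R2 (z=4.0): coarse=0.61, mild=0.05, high=0.29; AND[min(a, b)] → w = 0.05
R3 (z=17.0): strong=0.90, low=0.06; AND[min(a, b)] → w = 0.06
R4 (z=57.0): high=0.29, ¬mild=1−0.05=0.95; AND[min(a, b)] → w = 0.29
R5 (z=42.0): medium=0.43, ideal=0.15; AND[min(a, b)] → w = 0.15
Weighted average = (0.29·12.0 + 0.05·4.0 + 0.06·17.0 + 0.29·57.0 + 0.15·42.0) / (0.29 + 0.05 + 0.06 + 0.29 + 0.15)
  = 27.5300 / 0.8400 = 32.77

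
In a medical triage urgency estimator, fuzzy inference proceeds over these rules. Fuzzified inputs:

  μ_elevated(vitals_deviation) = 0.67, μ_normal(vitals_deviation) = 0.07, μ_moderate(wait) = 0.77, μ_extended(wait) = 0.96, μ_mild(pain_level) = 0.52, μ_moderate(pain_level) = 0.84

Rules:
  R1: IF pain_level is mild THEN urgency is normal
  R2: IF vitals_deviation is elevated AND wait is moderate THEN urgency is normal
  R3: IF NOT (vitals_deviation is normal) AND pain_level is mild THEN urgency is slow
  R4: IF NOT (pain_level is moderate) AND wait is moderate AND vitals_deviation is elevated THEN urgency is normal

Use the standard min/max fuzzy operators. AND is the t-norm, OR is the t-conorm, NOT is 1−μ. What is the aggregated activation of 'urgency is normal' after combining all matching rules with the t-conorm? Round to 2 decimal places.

0.67

R1: mild=0.52 → w = 0.52
R2: elevated=0.67, moderate=0.77; AND[min(a, b)] → w = 0.67
R3: ¬normal=1−0.07=0.93, mild=0.52; AND[min(a, b)] → w = 0.52
R4: ¬moderate=1−0.84=0.16, moderate=0.77, elevated=0.67; AND[min(a, b)] → w = 0.16
Rules with consequent 'normal': {R1, R2, R4} → strengths 0.52, 0.67, 0.16
Aggregate via t-conorm [max(a, b)]: 0.67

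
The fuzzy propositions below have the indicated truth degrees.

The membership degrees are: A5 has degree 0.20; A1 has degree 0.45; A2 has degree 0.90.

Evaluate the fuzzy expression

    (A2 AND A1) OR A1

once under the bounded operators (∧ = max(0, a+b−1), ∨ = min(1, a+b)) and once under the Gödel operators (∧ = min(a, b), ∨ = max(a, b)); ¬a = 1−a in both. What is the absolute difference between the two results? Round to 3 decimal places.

0.350

Under bounded:
  A2 AND A1 = max(0, a+b−1) on (0.90, 0.45) = 0.35
  (A2 AND A1) OR A1 = min(1, a+b) on (0.35, 0.45) = 0.80
  → value = 0.8000
Under Gödel:
  A2 AND A1 = min(a, b) on (0.90, 0.45) = 0.45
  (A2 AND A1) OR A1 = max(a, b) on (0.45, 0.45) = 0.45
  → value = 0.4500
|0.8000 − 0.4500| = 0.350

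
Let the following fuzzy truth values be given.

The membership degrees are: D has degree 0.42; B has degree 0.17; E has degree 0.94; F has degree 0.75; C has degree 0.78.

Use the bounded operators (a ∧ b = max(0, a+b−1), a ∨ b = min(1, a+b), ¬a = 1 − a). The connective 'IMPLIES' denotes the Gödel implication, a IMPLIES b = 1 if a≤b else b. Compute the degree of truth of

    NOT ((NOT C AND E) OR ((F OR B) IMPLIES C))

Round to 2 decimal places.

0.06

NOT C = 1 − 0.78 = 0.22
NOT C AND E = max(0, a+b−1) on (0.22, 0.94) = 0.16
F OR B = min(1, a+b) on (0.75, 0.17) = 0.92
(F OR B) IMPLIES C  [Gödel: 1 if a≤b else b] with a=0.92, b=0.78 → 0.78
(NOT C AND E) OR ((F OR B) IMPLIES C) = min(1, a+b) on (0.16, 0.78) = 0.94
NOT ((NOT C AND E) OR ((F OR B) IMPLIES C)) = 1 − 0.94 = 0.06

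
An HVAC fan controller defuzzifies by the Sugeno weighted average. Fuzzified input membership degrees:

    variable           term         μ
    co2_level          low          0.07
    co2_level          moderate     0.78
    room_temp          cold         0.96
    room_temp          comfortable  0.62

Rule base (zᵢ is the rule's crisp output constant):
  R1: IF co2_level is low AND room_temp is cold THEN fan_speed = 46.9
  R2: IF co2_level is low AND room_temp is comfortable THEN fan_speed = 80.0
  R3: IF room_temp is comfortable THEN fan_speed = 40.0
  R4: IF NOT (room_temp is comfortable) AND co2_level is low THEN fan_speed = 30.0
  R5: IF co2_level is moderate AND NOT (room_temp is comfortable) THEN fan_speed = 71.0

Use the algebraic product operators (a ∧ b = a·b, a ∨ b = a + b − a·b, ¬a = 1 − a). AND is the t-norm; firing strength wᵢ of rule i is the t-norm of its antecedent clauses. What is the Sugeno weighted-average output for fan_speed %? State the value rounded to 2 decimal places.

R1 (z=46.9): low=0.07, cold=0.96; AND[a·b] → w = 0.0672
R2 (z=80.0): low=0.07, comfortable=0.62; AND[a·b] → w = 0.0434
R3 (z=40.0): comfortable=0.62 → w = 0.6200
R4 (z=30.0): ¬comfortable=1−0.62=0.38, low=0.07; AND[a·b] → w = 0.0266
R5 (z=71.0): moderate=0.78, ¬comfortable=1−0.62=0.38; AND[a·b] → w = 0.2964
Weighted average = (0.0672·46.9 + 0.0434·80.0 + 0.6200·40.0 + 0.0266·30.0 + 0.2964·71.0) / (0.0672 + 0.0434 + 0.6200 + 0.0266 + 0.2964)
  = 53.2661 / 1.0536 = 50.56

50.56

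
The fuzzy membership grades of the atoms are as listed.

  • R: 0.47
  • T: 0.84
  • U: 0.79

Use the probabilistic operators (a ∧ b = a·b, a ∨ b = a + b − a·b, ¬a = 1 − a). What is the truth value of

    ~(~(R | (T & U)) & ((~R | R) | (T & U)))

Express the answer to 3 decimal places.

T & U = a·b on (0.8400, 0.7900) = 0.6636
R | (T & U) = a + b − a·b on (0.4700, 0.6636) = 0.8217
~(R | (T & U)) = 1 − 0.8217 = 0.1783
~R = 1 − 0.4700 = 0.5300
~R | R = a + b − a·b on (0.5300, 0.4700) = 0.7509
T & U = a·b on (0.8400, 0.7900) = 0.6636
(~R | R) | (T & U) = a + b − a·b on (0.7509, 0.6636) = 0.9162
~(R | (T & U)) & ((~R | R) | (T & U)) = a·b on (0.1783, 0.9162) = 0.1634
~(~(R | (T & U)) & ((~R | R) | (T & U))) = 1 − 0.1634 = 0.8366

0.837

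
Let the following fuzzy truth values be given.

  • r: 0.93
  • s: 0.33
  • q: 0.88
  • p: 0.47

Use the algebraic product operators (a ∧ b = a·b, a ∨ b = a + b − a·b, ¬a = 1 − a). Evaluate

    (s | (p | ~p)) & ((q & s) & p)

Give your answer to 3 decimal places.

0.114

~p = 1 − 0.4700 = 0.5300
p | ~p = a + b − a·b on (0.4700, 0.5300) = 0.7509
s | (p | ~p) = a + b − a·b on (0.3300, 0.7509) = 0.8331
q & s = a·b on (0.8800, 0.3300) = 0.2904
(q & s) & p = a·b on (0.2904, 0.4700) = 0.1365
(s | (p | ~p)) & ((q & s) & p) = a·b on (0.8331, 0.1365) = 0.1137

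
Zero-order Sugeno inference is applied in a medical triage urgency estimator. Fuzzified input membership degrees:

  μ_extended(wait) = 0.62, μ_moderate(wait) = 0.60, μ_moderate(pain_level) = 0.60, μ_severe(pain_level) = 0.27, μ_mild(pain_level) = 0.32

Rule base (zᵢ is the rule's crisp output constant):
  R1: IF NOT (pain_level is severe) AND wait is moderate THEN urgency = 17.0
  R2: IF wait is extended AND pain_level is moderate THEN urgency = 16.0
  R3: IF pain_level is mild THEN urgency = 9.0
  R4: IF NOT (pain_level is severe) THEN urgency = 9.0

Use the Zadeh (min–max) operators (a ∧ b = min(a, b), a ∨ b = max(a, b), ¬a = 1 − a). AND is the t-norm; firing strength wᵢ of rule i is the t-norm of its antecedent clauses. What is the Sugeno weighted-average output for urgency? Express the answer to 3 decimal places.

R1 (z=17.0): ¬severe=1−0.27=0.73, moderate=0.60; AND[min(a, b)] → w = 0.60
R2 (z=16.0): extended=0.62, moderate=0.60; AND[min(a, b)] → w = 0.60
R3 (z=9.0): mild=0.32 → w = 0.32
R4 (z=9.0): ¬severe=1−0.27=0.73 → w = 0.73
Weighted average = (0.60·17.0 + 0.60·16.0 + 0.32·9.0 + 0.73·9.0) / (0.60 + 0.60 + 0.32 + 0.73)
  = 29.2500 / 2.2500 = 13.000

13.000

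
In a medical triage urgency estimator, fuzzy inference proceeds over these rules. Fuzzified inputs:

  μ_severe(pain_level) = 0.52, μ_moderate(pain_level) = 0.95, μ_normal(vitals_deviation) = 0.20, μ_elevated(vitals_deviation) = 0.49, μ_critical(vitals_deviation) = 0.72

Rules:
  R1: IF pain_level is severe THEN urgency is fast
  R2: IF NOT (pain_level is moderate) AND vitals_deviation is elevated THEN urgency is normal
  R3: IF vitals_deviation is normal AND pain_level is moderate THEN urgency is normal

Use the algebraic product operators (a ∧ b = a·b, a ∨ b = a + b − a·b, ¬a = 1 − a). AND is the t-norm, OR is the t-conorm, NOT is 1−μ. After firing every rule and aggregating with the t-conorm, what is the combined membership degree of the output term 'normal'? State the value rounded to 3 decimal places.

R1: severe=0.52 → w = 0.5200
R2: ¬moderate=1−0.95=0.05, elevated=0.49; AND[a·b] → w = 0.0245
R3: normal=0.20, moderate=0.95; AND[a·b] → w = 0.1900
Rules with consequent 'normal': {R2, R3} → strengths 0.0245, 0.1900
Aggregate via t-conorm [a + b − a·b]: 0.2098

0.210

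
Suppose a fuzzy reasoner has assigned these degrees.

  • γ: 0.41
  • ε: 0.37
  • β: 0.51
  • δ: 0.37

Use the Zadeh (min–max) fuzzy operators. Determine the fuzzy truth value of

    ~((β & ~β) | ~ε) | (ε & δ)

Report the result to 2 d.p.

0.37

~β = 1 − 0.51 = 0.49
β & ~β = min(a, b) on (0.51, 0.49) = 0.49
~ε = 1 − 0.37 = 0.63
(β & ~β) | ~ε = max(a, b) on (0.49, 0.63) = 0.63
~((β & ~β) | ~ε) = 1 − 0.63 = 0.37
ε & δ = min(a, b) on (0.37, 0.37) = 0.37
~((β & ~β) | ~ε) | (ε & δ) = max(a, b) on (0.37, 0.37) = 0.37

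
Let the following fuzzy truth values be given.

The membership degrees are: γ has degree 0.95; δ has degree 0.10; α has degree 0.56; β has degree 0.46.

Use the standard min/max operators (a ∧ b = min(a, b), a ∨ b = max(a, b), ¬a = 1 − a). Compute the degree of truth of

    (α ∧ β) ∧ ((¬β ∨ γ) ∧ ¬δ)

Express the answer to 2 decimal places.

0.46

α ∧ β = min(a, b) on (0.56, 0.46) = 0.46
¬β = 1 − 0.46 = 0.54
¬β ∨ γ = max(a, b) on (0.54, 0.95) = 0.95
¬δ = 1 − 0.10 = 0.90
(¬β ∨ γ) ∧ ¬δ = min(a, b) on (0.95, 0.90) = 0.90
(α ∧ β) ∧ ((¬β ∨ γ) ∧ ¬δ) = min(a, b) on (0.46, 0.90) = 0.46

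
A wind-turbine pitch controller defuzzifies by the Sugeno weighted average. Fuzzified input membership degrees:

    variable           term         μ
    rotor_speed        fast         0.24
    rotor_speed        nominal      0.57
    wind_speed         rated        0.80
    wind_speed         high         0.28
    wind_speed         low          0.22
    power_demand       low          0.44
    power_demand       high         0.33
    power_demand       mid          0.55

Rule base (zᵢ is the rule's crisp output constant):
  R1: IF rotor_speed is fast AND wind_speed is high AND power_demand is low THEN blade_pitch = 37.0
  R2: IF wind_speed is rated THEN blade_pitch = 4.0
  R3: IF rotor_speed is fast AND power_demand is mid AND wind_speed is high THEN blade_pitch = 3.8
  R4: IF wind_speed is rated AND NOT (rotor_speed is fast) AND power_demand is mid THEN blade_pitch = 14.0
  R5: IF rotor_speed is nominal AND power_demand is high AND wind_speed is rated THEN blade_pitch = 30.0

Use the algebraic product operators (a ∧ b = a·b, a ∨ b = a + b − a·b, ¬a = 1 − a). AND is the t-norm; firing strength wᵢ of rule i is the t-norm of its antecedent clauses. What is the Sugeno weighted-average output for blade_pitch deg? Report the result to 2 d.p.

10.09

R1 (z=37.0): fast=0.24, high=0.28, low=0.44; AND[a·b] → w = 0.0296
R2 (z=4.0): rated=0.80 → w = 0.8000
R3 (z=3.8): fast=0.24, mid=0.55, high=0.28; AND[a·b] → w = 0.0370
R4 (z=14.0): rated=0.80, ¬fast=1−0.24=0.76, mid=0.55; AND[a·b] → w = 0.3344
R5 (z=30.0): nominal=0.57, high=0.33, rated=0.80; AND[a·b] → w = 0.1505
Weighted average = (0.0296·37.0 + 0.8000·4.0 + 0.0370·3.8 + 0.3344·14.0 + 0.1505·30.0) / (0.0296 + 0.8000 + 0.0370 + 0.3344 + 0.1505)
  = 13.6305 / 1.3514 = 10.09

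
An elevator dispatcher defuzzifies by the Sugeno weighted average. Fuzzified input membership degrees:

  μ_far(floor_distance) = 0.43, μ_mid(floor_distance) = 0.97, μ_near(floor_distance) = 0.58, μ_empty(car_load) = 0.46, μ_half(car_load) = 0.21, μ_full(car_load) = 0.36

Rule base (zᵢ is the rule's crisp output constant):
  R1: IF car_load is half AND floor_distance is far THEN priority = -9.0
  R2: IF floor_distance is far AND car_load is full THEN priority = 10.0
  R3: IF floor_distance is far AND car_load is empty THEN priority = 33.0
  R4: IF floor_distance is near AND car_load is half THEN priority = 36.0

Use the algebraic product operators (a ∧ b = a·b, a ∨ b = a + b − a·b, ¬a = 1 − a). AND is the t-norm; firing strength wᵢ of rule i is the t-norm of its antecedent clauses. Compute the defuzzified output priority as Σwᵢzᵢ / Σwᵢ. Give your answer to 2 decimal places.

20.63

R1 (z=-9.0): half=0.21, far=0.43; AND[a·b] → w = 0.0903
R2 (z=10.0): far=0.43, full=0.36; AND[a·b] → w = 0.1548
R3 (z=33.0): far=0.43, empty=0.46; AND[a·b] → w = 0.1978
R4 (z=36.0): near=0.58, half=0.21; AND[a·b] → w = 0.1218
Weighted average = (0.0903·-9.0 + 0.1548·10.0 + 0.1978·33.0 + 0.1218·36.0) / (0.0903 + 0.1548 + 0.1978 + 0.1218)
  = 11.6475 / 0.5647 = 20.63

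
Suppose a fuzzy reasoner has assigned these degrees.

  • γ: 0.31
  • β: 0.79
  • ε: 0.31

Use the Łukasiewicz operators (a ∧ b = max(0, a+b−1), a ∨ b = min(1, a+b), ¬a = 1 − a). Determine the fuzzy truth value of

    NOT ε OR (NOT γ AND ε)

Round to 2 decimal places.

NOT ε = 1 − 0.31 = 0.69
NOT γ = 1 − 0.31 = 0.69
NOT γ AND ε = max(0, a+b−1) on (0.69, 0.31) = 0.00
NOT ε OR (NOT γ AND ε) = min(1, a+b) on (0.69, 0.00) = 0.69

0.69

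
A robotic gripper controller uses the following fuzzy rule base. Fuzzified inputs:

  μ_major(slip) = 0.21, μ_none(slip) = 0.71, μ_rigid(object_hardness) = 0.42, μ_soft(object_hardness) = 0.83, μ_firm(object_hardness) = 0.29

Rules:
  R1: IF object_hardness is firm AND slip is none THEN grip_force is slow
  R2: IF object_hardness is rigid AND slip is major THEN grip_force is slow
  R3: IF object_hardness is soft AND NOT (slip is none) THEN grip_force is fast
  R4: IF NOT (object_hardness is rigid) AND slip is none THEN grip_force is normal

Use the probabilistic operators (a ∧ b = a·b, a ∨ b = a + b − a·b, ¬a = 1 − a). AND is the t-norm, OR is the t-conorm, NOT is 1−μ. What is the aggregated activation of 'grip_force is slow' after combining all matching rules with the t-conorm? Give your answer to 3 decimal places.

0.276

R1: firm=0.29, none=0.71; AND[a·b] → w = 0.2059
R2: rigid=0.42, major=0.21; AND[a·b] → w = 0.0882
R3: soft=0.83, ¬none=1−0.71=0.29; AND[a·b] → w = 0.2407
R4: ¬rigid=1−0.42=0.58, none=0.71; AND[a·b] → w = 0.4118
Rules with consequent 'slow': {R1, R2} → strengths 0.2059, 0.0882
Aggregate via t-conorm [a + b − a·b]: 0.2759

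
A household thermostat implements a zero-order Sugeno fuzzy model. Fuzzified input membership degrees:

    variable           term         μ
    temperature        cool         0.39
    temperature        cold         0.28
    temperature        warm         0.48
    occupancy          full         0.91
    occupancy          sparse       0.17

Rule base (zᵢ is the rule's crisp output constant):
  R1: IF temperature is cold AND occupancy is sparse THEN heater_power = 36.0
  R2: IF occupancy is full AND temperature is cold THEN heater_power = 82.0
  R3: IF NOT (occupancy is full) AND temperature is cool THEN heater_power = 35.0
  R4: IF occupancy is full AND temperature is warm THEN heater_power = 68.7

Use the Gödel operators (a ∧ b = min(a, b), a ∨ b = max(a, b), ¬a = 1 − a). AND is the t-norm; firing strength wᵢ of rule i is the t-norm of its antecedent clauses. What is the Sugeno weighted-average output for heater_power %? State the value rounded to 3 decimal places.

R1 (z=36.0): cold=0.28, sparse=0.17; AND[min(a, b)] → w = 0.17
R2 (z=82.0): full=0.91, cold=0.28; AND[min(a, b)] → w = 0.28
R3 (z=35.0): ¬full=1−0.91=0.09, cool=0.39; AND[min(a, b)] → w = 0.09
R4 (z=68.7): full=0.91, warm=0.48; AND[min(a, b)] → w = 0.48
Weighted average = (0.17·36.0 + 0.28·82.0 + 0.09·35.0 + 0.48·68.7) / (0.17 + 0.28 + 0.09 + 0.48)
  = 65.2060 / 1.0200 = 63.927

63.927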